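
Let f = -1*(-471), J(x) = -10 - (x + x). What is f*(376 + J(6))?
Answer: 166734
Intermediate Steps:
J(x) = -10 - 2*x
f = 471
f*(376 + J(6)) = 471*(376 + (-10 - 2*6)) = 471*(376 + (-10 - 12)) = 471*(376 - 22) = 471*354 = 166734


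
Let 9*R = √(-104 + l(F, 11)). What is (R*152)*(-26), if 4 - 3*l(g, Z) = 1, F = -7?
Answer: -3952*I*√103/9 ≈ -4456.5*I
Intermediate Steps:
l(g, Z) = 1 (l(g, Z) = 4/3 - ⅓*1 = 4/3 - ⅓ = 1)
R = I*√103/9 (R = √(-104 + 1)/9 = √(-103)/9 = (I*√103)/9 = I*√103/9 ≈ 1.1277*I)
(R*152)*(-26) = ((I*√103/9)*152)*(-26) = (152*I*√103/9)*(-26) = -3952*I*√103/9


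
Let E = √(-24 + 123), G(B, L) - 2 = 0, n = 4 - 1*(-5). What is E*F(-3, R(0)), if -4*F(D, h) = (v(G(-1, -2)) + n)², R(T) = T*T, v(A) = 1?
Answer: -75*√11 ≈ -248.75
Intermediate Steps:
n = 9 (n = 4 + 5 = 9)
G(B, L) = 2 (G(B, L) = 2 + 0 = 2)
R(T) = T²
F(D, h) = -25 (F(D, h) = -(1 + 9)²/4 = -¼*10² = -¼*100 = -25)
E = 3*√11 (E = √99 = 3*√11 ≈ 9.9499)
E*F(-3, R(0)) = (3*√11)*(-25) = -75*√11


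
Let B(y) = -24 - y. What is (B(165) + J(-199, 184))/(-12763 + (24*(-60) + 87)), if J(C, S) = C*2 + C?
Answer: 393/7058 ≈ 0.055681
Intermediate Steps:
J(C, S) = 3*C (J(C, S) = 2*C + C = 3*C)
(B(165) + J(-199, 184))/(-12763 + (24*(-60) + 87)) = ((-24 - 1*165) + 3*(-199))/(-12763 + (24*(-60) + 87)) = ((-24 - 165) - 597)/(-12763 + (-1440 + 87)) = (-189 - 597)/(-12763 - 1353) = -786/(-14116) = -786*(-1/14116) = 393/7058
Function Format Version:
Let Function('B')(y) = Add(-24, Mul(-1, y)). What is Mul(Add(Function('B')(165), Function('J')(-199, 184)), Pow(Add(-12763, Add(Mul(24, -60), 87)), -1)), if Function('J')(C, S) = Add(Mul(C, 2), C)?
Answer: Rational(393, 7058) ≈ 0.055681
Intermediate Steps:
Function('J')(C, S) = Mul(3, C) (Function('J')(C, S) = Add(Mul(2, C), C) = Mul(3, C))
Mul(Add(Function('B')(165), Function('J')(-199, 184)), Pow(Add(-12763, Add(Mul(24, -60), 87)), -1)) = Mul(Add(Add(-24, Mul(-1, 165)), Mul(3, -199)), Pow(Add(-12763, Add(Mul(24, -60), 87)), -1)) = Mul(Add(Add(-24, -165), -597), Pow(Add(-12763, Add(-1440, 87)), -1)) = Mul(Add(-189, -597), Pow(Add(-12763, -1353), -1)) = Mul(-786, Pow(-14116, -1)) = Mul(-786, Rational(-1, 14116)) = Rational(393, 7058)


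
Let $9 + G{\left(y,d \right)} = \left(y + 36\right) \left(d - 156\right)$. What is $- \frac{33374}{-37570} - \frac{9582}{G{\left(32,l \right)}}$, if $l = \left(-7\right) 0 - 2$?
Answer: $\frac{359433181}{201995105} \approx 1.7794$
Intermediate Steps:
$l = -2$ ($l = 0 - 2 = -2$)
$G{\left(y,d \right)} = -9 + \left(-156 + d\right) \left(36 + y\right)$ ($G{\left(y,d \right)} = -9 + \left(y + 36\right) \left(d - 156\right) = -9 + \left(36 + y\right) \left(-156 + d\right) = -9 + \left(-156 + d\right) \left(36 + y\right)$)
$- \frac{33374}{-37570} - \frac{9582}{G{\left(32,l \right)}} = - \frac{33374}{-37570} - \frac{9582}{-5625 - 4992 + 36 \left(-2\right) - 64} = \left(-33374\right) \left(- \frac{1}{37570}\right) - \frac{9582}{-5625 - 4992 - 72 - 64} = \frac{16687}{18785} - \frac{9582}{-10753} = \frac{16687}{18785} - - \frac{9582}{10753} = \frac{16687}{18785} + \frac{9582}{10753} = \frac{359433181}{201995105}$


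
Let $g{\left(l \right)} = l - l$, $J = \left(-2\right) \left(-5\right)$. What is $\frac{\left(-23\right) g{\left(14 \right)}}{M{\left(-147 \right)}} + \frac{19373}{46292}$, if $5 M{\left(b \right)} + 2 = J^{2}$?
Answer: $\frac{19373}{46292} \approx 0.4185$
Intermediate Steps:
$J = 10$
$M{\left(b \right)} = \frac{98}{5}$ ($M{\left(b \right)} = - \frac{2}{5} + \frac{10^{2}}{5} = - \frac{2}{5} + \frac{1}{5} \cdot 100 = - \frac{2}{5} + 20 = \frac{98}{5}$)
$g{\left(l \right)} = 0$
$\frac{\left(-23\right) g{\left(14 \right)}}{M{\left(-147 \right)}} + \frac{19373}{46292} = \frac{\left(-23\right) 0}{\frac{98}{5}} + \frac{19373}{46292} = 0 \cdot \frac{5}{98} + 19373 \cdot \frac{1}{46292} = 0 + \frac{19373}{46292} = \frac{19373}{46292}$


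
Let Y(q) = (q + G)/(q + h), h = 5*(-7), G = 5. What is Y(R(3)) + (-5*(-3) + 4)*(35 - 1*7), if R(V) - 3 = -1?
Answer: 17549/33 ≈ 531.79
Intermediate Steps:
R(V) = 2 (R(V) = 3 - 1 = 2)
h = -35
Y(q) = (5 + q)/(-35 + q) (Y(q) = (q + 5)/(q - 35) = (5 + q)/(-35 + q))
Y(R(3)) + (-5*(-3) + 4)*(35 - 1*7) = (5 + 2)/(-35 + 2) + (-5*(-3) + 4)*(35 - 1*7) = 7/(-33) + (15 + 4)*(35 - 7) = -1/33*7 + 19*28 = -7/33 + 532 = 17549/33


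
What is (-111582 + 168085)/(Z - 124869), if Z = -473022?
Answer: -56503/597891 ≈ -0.094504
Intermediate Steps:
(-111582 + 168085)/(Z - 124869) = (-111582 + 168085)/(-473022 - 124869) = 56503/(-597891) = 56503*(-1/597891) = -56503/597891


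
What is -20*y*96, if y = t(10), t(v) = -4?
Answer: 7680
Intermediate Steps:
y = -4
-20*y*96 = -20*(-4)*96 = 80*96 = 7680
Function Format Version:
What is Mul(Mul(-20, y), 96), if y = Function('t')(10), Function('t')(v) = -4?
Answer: 7680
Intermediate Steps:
y = -4
Mul(Mul(-20, y), 96) = Mul(Mul(-20, -4), 96) = Mul(80, 96) = 7680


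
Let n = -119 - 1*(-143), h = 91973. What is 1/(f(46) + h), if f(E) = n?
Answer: 1/91997 ≈ 1.0870e-5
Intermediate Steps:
n = 24 (n = -119 + 143 = 24)
f(E) = 24
1/(f(46) + h) = 1/(24 + 91973) = 1/91997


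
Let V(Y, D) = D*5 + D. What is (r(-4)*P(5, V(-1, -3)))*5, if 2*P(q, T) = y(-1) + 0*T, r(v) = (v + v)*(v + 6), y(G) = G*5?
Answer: 200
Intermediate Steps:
V(Y, D) = 6*D (V(Y, D) = 5*D + D = 6*D)
y(G) = 5*G
r(v) = 2*v*(6 + v) (r(v) = (2*v)*(6 + v) = 2*v*(6 + v))
P(q, T) = -5/2 (P(q, T) = (5*(-1) + 0*T)/2 = (-5 + 0)/2 = (1/2)*(-5) = -5/2)
(r(-4)*P(5, V(-1, -3)))*5 = ((2*(-4)*(6 - 4))*(-5/2))*5 = ((2*(-4)*2)*(-5/2))*5 = -16*(-5/2)*5 = 40*5 = 200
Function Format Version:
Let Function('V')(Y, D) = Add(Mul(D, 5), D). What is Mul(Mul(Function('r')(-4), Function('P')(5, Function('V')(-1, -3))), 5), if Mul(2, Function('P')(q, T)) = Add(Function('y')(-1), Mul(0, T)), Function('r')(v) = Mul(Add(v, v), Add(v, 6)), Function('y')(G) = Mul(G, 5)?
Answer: 200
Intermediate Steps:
Function('V')(Y, D) = Mul(6, D) (Function('V')(Y, D) = Add(Mul(5, D), D) = Mul(6, D))
Function('y')(G) = Mul(5, G)
Function('r')(v) = Mul(2, v, Add(6, v)) (Function('r')(v) = Mul(Mul(2, v), Add(6, v)) = Mul(2, v, Add(6, v)))
Function('P')(q, T) = Rational(-5, 2) (Function('P')(q, T) = Mul(Rational(1, 2), Add(Mul(5, -1), Mul(0, T))) = Mul(Rational(1, 2), Add(-5, 0)) = Mul(Rational(1, 2), -5) = Rational(-5, 2))
Mul(Mul(Function('r')(-4), Function('P')(5, Function('V')(-1, -3))), 5) = Mul(Mul(Mul(2, -4, Add(6, -4)), Rational(-5, 2)), 5) = Mul(Mul(Mul(2, -4, 2), Rational(-5, 2)), 5) = Mul(Mul(-16, Rational(-5, 2)), 5) = Mul(40, 5) = 200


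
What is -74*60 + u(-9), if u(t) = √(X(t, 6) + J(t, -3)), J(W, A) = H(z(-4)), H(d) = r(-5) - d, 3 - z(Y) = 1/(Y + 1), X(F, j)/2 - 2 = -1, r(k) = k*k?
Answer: -4440 + √213/3 ≈ -4435.1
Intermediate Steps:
r(k) = k²
X(F, j) = 2 (X(F, j) = 4 + 2*(-1) = 4 - 2 = 2)
z(Y) = 3 - 1/(1 + Y) (z(Y) = 3 - 1/(Y + 1) = 3 - 1/(1 + Y))
H(d) = 25 - d (H(d) = (-5)² - d = 25 - d)
J(W, A) = 65/3 (J(W, A) = 25 - (2 + 3*(-4))/(1 - 4) = 25 - (2 - 12)/(-3) = 25 - (-1)*(-10)/3 = 25 - 1*10/3 = 25 - 10/3 = 65/3)
u(t) = √213/3 (u(t) = √(2 + 65/3) = √(71/3) = √213/3)
-74*60 + u(-9) = -74*60 + √213/3 = -4440 + √213/3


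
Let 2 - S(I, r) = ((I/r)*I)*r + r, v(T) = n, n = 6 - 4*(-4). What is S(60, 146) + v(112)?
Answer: -3722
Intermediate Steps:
n = 22 (n = 6 + 16 = 22)
v(T) = 22
S(I, r) = 2 - r - I**2 (S(I, r) = 2 - (((I/r)*I)*r + r) = 2 - ((I**2/r)*r + r) = 2 - (I**2 + r) = 2 - (r + I**2) = 2 + (-r - I**2) = 2 - r - I**2)
S(60, 146) + v(112) = (2 - 1*146 - 1*60**2) + 22 = (2 - 146 - 1*3600) + 22 = (2 - 146 - 3600) + 22 = -3744 + 22 = -3722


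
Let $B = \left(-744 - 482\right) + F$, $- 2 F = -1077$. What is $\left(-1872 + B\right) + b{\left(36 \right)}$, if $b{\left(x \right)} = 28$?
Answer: $- \frac{5063}{2} \approx -2531.5$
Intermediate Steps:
$F = \frac{1077}{2}$ ($F = \left(- \frac{1}{2}\right) \left(-1077\right) = \frac{1077}{2} \approx 538.5$)
$B = - \frac{1375}{2}$ ($B = \left(-744 - 482\right) + \frac{1077}{2} = -1226 + \frac{1077}{2} = - \frac{1375}{2} \approx -687.5$)
$\left(-1872 + B\right) + b{\left(36 \right)} = \left(-1872 - \frac{1375}{2}\right) + 28 = - \frac{5119}{2} + 28 = - \frac{5063}{2}$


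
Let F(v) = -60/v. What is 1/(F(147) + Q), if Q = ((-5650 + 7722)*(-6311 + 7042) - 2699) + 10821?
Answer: 49/74614926 ≈ 6.5671e-7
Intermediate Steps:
Q = 1522754 (Q = (2072*731 - 2699) + 10821 = (1514632 - 2699) + 10821 = 1511933 + 10821 = 1522754)
1/(F(147) + Q) = 1/(-60/147 + 1522754) = 1/(-60*1/147 + 1522754) = 1/(-20/49 + 1522754) = 1/(74614926/49) = 49/74614926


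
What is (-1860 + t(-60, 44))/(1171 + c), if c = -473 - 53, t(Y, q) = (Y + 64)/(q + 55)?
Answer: -184136/63855 ≈ -2.8837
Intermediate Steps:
t(Y, q) = (64 + Y)/(55 + q)
c = -526
(-1860 + t(-60, 44))/(1171 + c) = (-1860 + (64 - 60)/(55 + 44))/(1171 - 526) = (-1860 + 4/99)/645 = (-1860 + (1/99)*4)*(1/645) = (-1860 + 4/99)*(1/645) = -184136/99*1/645 = -184136/63855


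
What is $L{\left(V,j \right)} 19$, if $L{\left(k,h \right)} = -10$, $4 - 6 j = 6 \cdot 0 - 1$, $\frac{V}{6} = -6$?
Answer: $-190$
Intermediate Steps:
$V = -36$ ($V = 6 \left(-6\right) = -36$)
$j = \frac{5}{6}$ ($j = \frac{2}{3} - \frac{6 \cdot 0 - 1}{6} = \frac{2}{3} - \frac{0 - 1}{6} = \frac{2}{3} - - \frac{1}{6} = \frac{2}{3} + \frac{1}{6} = \frac{5}{6} \approx 0.83333$)
$L{\left(V,j \right)} 19 = \left(-10\right) 19 = -190$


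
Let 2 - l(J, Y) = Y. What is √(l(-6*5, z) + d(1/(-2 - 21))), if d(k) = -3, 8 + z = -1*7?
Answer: √14 ≈ 3.7417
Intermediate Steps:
z = -15 (z = -8 - 1*7 = -8 - 7 = -15)
l(J, Y) = 2 - Y
√(l(-6*5, z) + d(1/(-2 - 21))) = √((2 - 1*(-15)) - 3) = √((2 + 15) - 3) = √(17 - 3) = √14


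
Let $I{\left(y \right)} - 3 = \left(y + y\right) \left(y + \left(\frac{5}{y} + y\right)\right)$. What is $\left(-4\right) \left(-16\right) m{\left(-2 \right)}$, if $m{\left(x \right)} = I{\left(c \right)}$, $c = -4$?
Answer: $4928$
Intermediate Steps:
$I{\left(y \right)} = 3 + 2 y \left(2 y + \frac{5}{y}\right)$ ($I{\left(y \right)} = 3 + \left(y + y\right) \left(y + \left(\frac{5}{y} + y\right)\right) = 3 + 2 y \left(y + \left(y + \frac{5}{y}\right)\right) = 3 + 2 y \left(2 y + \frac{5}{y}\right)$)
$m{\left(x \right)} = 77$ ($m{\left(x \right)} = 13 + 4 \left(-4\right)^{2} = 13 + 4 \cdot 16 = 13 + 64 = 77$)
$\left(-4\right) \left(-16\right) m{\left(-2 \right)} = \left(-4\right) \left(-16\right) 77 = 64 \cdot 77 = 4928$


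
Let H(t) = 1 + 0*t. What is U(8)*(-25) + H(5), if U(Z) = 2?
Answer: -49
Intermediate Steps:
H(t) = 1 (H(t) = 1 + 0 = 1)
U(8)*(-25) + H(5) = 2*(-25) + 1 = -50 + 1 = -49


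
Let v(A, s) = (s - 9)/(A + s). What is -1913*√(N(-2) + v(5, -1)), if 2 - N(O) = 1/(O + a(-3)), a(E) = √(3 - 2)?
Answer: -1913*√2/2 ≈ -1352.7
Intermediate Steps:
a(E) = 1 (a(E) = √1 = 1)
N(O) = 2 - 1/(1 + O) (N(O) = 2 - 1/(O + 1) = 2 - 1/(1 + O))
v(A, s) = (-9 + s)/(A + s)
-1913*√(N(-2) + v(5, -1)) = -1913*√((1 + 2*(-2))/(1 - 2) + (-9 - 1)/(5 - 1)) = -1913*√((1 - 4)/(-1) - 10/4) = -1913*√(-1*(-3) + (¼)*(-10)) = -1913*√(3 - 5/2) = -1913*√2/2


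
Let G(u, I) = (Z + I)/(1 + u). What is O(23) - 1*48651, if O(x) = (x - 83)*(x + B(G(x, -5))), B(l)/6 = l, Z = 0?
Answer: -49956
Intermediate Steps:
G(u, I) = I/(1 + u) (G(u, I) = (0 + I)/(1 + u) = I/(1 + u))
B(l) = 6*l
O(x) = (-83 + x)*(x - 30/(1 + x)) (O(x) = (x - 83)*(x + 6*(-5/(1 + x))) = (-83 + x)*(x - 30/(1 + x)))
O(23) - 1*48651 = (2490 - 30*23 + 23*(1 + 23)*(-83 + 23))/(1 + 23) - 1*48651 = (2490 - 690 + 23*24*(-60))/24 - 48651 = (2490 - 690 - 33120)/24 - 48651 = (1/24)*(-31320) - 48651 = -1305 - 48651 = -49956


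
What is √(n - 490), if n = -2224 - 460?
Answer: 23*I*√6 ≈ 56.338*I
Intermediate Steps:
n = -2684
√(n - 490) = √(-2684 - 490) = √(-3174) = 23*I*√6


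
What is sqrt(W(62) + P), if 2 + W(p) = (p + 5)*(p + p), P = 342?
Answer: 2*sqrt(2162) ≈ 92.995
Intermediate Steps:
W(p) = -2 + 2*p*(5 + p) (W(p) = -2 + (p + 5)*(p + p) = -2 + (5 + p)*(2*p) = -2 + 2*p*(5 + p))
sqrt(W(62) + P) = sqrt((-2 + 2*62**2 + 10*62) + 342) = sqrt((-2 + 2*3844 + 620) + 342) = sqrt((-2 + 7688 + 620) + 342) = sqrt(8306 + 342) = sqrt(8648) = 2*sqrt(2162)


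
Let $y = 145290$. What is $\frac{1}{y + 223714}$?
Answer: $\frac{1}{369004} \approx 2.71 \cdot 10^{-6}$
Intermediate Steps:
$\frac{1}{y + 223714} = \frac{1}{145290 + 223714} = \frac{1}{369004}$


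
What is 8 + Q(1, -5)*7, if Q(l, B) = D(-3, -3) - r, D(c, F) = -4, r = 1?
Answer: -27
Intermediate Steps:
Q(l, B) = -5 (Q(l, B) = -4 - 1*1 = -4 - 1 = -5)
8 + Q(1, -5)*7 = 8 - 5*7 = 8 - 35 = -27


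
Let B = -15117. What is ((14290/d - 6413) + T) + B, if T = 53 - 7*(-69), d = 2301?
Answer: -48292904/2301 ≈ -20988.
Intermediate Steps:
T = 536 (T = 53 + 483 = 536)
((14290/d - 6413) + T) + B = ((14290/2301 - 6413) + 536) - 15117 = (-14742023/2301 + 536) - 15117 = -13508687/2301 - 15117 = -48292904/2301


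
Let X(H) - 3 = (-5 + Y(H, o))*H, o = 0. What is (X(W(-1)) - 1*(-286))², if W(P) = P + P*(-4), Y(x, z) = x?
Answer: 80089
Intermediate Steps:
W(P) = -3*P (W(P) = P - 4*P = -3*P)
X(H) = 3 + H*(-5 + H) (X(H) = 3 + (-5 + H)*H = 3 + H*(-5 + H))
(X(W(-1)) - 1*(-286))² = ((3 + (-3*(-1))² - (-15)*(-1)) - 1*(-286))² = ((3 + 3² - 5*3) + 286)² = ((3 + 9 - 15) + 286)² = (-3 + 286)² = 283² = 80089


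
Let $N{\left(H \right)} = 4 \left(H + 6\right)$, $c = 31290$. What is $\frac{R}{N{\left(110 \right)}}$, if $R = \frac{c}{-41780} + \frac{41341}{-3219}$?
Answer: $- \frac{182794949}{6240327648} \approx -0.029293$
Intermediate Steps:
$R = - \frac{182794949}{13448982}$ ($R = \frac{31290}{-41780} + \frac{41341}{-3219} = 31290 \left(- \frac{1}{41780}\right) + 41341 \left(- \frac{1}{3219}\right) = - \frac{3129}{4178} - \frac{41341}{3219} = - \frac{182794949}{13448982} \approx -13.592$)
$N{\left(H \right)} = 24 + 4 H$ ($N{\left(H \right)} = 4 \left(6 + H\right) = 24 + 4 H$)
$\frac{R}{N{\left(110 \right)}} = - \frac{182794949}{13448982 \left(24 + 4 \cdot 110\right)} = - \frac{182794949}{13448982 \left(24 + 440\right)} = - \frac{182794949}{13448982 \cdot 464} = \left(- \frac{182794949}{13448982}\right) \frac{1}{464} = - \frac{182794949}{6240327648}$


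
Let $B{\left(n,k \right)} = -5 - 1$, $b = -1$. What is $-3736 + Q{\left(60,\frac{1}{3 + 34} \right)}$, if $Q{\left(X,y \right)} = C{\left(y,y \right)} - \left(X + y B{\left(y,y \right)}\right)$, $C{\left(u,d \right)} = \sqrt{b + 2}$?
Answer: $- \frac{140409}{37} \approx -3794.8$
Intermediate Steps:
$B{\left(n,k \right)} = -6$
$C{\left(u,d \right)} = 1$ ($C{\left(u,d \right)} = \sqrt{-1 + 2} = \sqrt{1} = 1$)
$Q{\left(X,y \right)} = 1 - X + 6 y$ ($Q{\left(X,y \right)} = 1 - \left(X + y \left(-6\right)\right) = 1 - \left(X - 6 y\right) = 1 - X + 6 y$)
$-3736 + Q{\left(60,\frac{1}{3 + 34} \right)} = -3736 + \left(1 - 60 + \frac{6}{3 + 34}\right) = -3736 + \left(1 - 60 + \frac{6}{37}\right) = -3736 - \frac{2177}{37} = - \frac{140409}{37}$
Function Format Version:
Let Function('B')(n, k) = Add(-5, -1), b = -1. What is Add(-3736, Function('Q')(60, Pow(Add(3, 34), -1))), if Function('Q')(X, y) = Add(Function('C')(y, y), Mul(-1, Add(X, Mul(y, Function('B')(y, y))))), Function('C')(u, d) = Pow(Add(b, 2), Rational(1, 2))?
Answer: Rational(-140409, 37) ≈ -3794.8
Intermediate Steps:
Function('B')(n, k) = -6
Function('C')(u, d) = 1 (Function('C')(u, d) = Pow(Add(-1, 2), Rational(1, 2)) = Pow(1, Rational(1, 2)) = 1)
Function('Q')(X, y) = Add(1, Mul(-1, X), Mul(6, y)) (Function('Q')(X, y) = Add(1, Mul(-1, Add(X, Mul(y, -6)))) = Add(1, Mul(-1, Add(X, Mul(-6, y)))) = Add(1, Add(Mul(-1, X), Mul(6, y))) = Add(1, Mul(-1, X), Mul(6, y)))
Add(-3736, Function('Q')(60, Pow(Add(3, 34), -1))) = Add(-3736, Add(1, Mul(-1, 60), Mul(6, Pow(Add(3, 34), -1)))) = Add(-3736, Add(1, -60, Mul(6, Pow(37, -1)))) = Add(-3736, Add(1, -60, Mul(6, Rational(1, 37)))) = Add(-3736, Add(1, -60, Rational(6, 37))) = Add(-3736, Rational(-2177, 37)) = Rational(-140409, 37)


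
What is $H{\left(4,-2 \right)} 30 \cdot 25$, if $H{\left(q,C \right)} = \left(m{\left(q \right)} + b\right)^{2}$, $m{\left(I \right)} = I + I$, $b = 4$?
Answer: $108000$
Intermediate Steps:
$m{\left(I \right)} = 2 I$
$H{\left(q,C \right)} = \left(4 + 2 q\right)^{2}$ ($H{\left(q,C \right)} = \left(2 q + 4\right)^{2} = \left(4 + 2 q\right)^{2}$)
$H{\left(4,-2 \right)} 30 \cdot 25 = 4 \left(2 + 4\right)^{2} \cdot 30 \cdot 25 = 4 \cdot 6^{2} \cdot 30 \cdot 25 = 4 \cdot 36 \cdot 30 \cdot 25 = 144 \cdot 30 \cdot 25 = 4320 \cdot 25 = 108000$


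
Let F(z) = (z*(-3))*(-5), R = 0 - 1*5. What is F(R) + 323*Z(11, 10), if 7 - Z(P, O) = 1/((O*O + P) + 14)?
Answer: 272927/125 ≈ 2183.4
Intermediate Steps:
R = -5 (R = 0 - 5 = -5)
F(z) = 15*z (F(z) = -3*z*(-5) = 15*z)
Z(P, O) = 7 - 1/(14 + P + O²) (Z(P, O) = 7 - 1/((O*O + P) + 14) = 7 - 1/((O² + P) + 14) = 7 - 1/((P + O²) + 14) = 7 - 1/(14 + P + O²))
F(R) + 323*Z(11, 10) = 15*(-5) + 323*((97 + 7*11 + 7*10²)/(14 + 11 + 10²)) = -75 + 323*((97 + 77 + 7*100)/(14 + 11 + 100)) = -75 + 323*((97 + 77 + 700)/125) = -75 + 323*((1/125)*874) = -75 + 323*(874/125) = -75 + 282302/125 = 272927/125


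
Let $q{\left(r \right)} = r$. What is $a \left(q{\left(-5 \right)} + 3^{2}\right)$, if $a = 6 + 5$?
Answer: $44$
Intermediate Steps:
$a = 11$
$a \left(q{\left(-5 \right)} + 3^{2}\right) = 11 \left(-5 + 3^{2}\right) = 11 \left(-5 + 9\right) = 11 \cdot 4 = 44$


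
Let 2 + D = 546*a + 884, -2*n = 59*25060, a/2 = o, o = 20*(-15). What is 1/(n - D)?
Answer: -1/412552 ≈ -2.4239e-6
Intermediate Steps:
o = -300
a = -600 (a = 2*(-300) = -600)
n = -739270 (n = -59*25060/2 = -½*1478540 = -739270)
D = -326718 (D = -2 + (546*(-600) + 884) = -2 + (-327600 + 884) = -2 - 326716 = -326718)
1/(n - D) = 1/(-739270 - 1*(-326718)) = 1/(-739270 + 326718) = 1/(-412552) = -1/412552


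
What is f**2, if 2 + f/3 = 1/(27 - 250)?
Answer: 1798281/49729 ≈ 36.162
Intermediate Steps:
f = -1341/223 (f = -6 + 3/(27 - 250) = -6 + 3/(-223) = -6 + 3*(-1/223) = -6 - 3/223 = -1341/223 ≈ -6.0135)
f**2 = (-1341/223)**2 = 1798281/49729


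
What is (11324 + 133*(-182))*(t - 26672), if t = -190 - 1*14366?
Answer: 531099096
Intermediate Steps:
t = -14556 (t = -190 - 14366 = -14556)
(11324 + 133*(-182))*(t - 26672) = (11324 + 133*(-182))*(-14556 - 26672) = (11324 - 24206)*(-41228) = -12882*(-41228) = 531099096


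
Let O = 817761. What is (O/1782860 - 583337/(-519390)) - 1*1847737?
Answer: -171100236052474019/92599965540 ≈ -1.8477e+6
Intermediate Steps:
(O/1782860 - 583337/(-519390)) - 1*1847737 = (817761/1782860 - 583337/(-519390)) - 1*1847737 = (817761*(1/1782860) - 583337*(-1/519390)) - 1847737 = (817761/1782860 + 583337/519390) - 1847737 = 146474508961/92599965540 - 1847737 = -171100236052474019/92599965540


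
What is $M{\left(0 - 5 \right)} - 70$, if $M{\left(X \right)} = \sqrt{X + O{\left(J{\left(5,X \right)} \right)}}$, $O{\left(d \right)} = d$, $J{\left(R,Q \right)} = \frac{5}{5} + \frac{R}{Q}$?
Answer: $-70 + i \sqrt{5} \approx -70.0 + 2.2361 i$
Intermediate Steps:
$J{\left(R,Q \right)} = 1 + \frac{R}{Q}$ ($J{\left(R,Q \right)} = 5 \cdot \frac{1}{5} + \frac{R}{Q} = 1 + \frac{R}{Q}$)
$M{\left(X \right)} = \sqrt{X + \frac{5 + X}{X}}$ ($M{\left(X \right)} = \sqrt{X + \frac{X + 5}{X}} = \sqrt{X + \frac{5 + X}{X}}$)
$M{\left(0 - 5 \right)} - 70 = \sqrt{1 + \left(0 - 5\right) + \frac{5}{0 - 5}} - 70 = \sqrt{1 - 5 + \frac{5}{-5}} - 70 = \sqrt{1 - 5 + 5 \left(- \frac{1}{5}\right)} - 70 = \sqrt{1 - 5 - 1} - 70 = \sqrt{-5} - 70 = i \sqrt{5} - 70 = -70 + i \sqrt{5}$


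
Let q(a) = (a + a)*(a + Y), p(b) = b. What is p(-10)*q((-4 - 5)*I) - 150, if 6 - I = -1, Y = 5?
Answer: -73230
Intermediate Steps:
I = 7 (I = 6 - 1*(-1) = 6 + 1 = 7)
q(a) = 2*a*(5 + a) (q(a) = (a + a)*(a + 5) = (2*a)*(5 + a) = 2*a*(5 + a))
p(-10)*q((-4 - 5)*I) - 150 = -20*(-4 - 5)*7*(5 + (-4 - 5)*7) - 150 = -20*(-9*7)*(5 - 9*7) - 150 = -20*(-63)*(5 - 63) - 150 = -20*(-63)*(-58) - 150 = -10*7308 - 150 = -73080 - 150 = -73230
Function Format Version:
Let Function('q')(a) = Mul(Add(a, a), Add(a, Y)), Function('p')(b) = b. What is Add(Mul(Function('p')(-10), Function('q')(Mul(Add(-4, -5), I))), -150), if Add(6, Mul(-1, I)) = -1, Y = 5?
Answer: -73230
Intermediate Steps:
I = 7 (I = Add(6, Mul(-1, -1)) = Add(6, 1) = 7)
Function('q')(a) = Mul(2, a, Add(5, a)) (Function('q')(a) = Mul(Add(a, a), Add(a, 5)) = Mul(Mul(2, a), Add(5, a)) = Mul(2, a, Add(5, a)))
Add(Mul(Function('p')(-10), Function('q')(Mul(Add(-4, -5), I))), -150) = Add(Mul(-10, Mul(2, Mul(Add(-4, -5), 7), Add(5, Mul(Add(-4, -5), 7)))), -150) = Add(Mul(-10, Mul(2, Mul(-9, 7), Add(5, Mul(-9, 7)))), -150) = Add(Mul(-10, Mul(2, -63, Add(5, -63))), -150) = Add(Mul(-10, Mul(2, -63, -58)), -150) = Add(Mul(-10, 7308), -150) = Add(-73080, -150) = -73230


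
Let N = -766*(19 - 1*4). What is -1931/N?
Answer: 1931/11490 ≈ 0.16806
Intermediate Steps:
N = -11490 (N = -766*(19 - 4) = -766*15 = -11490)
-1931/N = -1931/(-11490) = -1931*(-1/11490) = 1931/11490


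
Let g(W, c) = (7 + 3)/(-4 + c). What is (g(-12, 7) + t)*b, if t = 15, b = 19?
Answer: 1045/3 ≈ 348.33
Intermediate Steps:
g(W, c) = 10/(-4 + c)
(g(-12, 7) + t)*b = (10/(-4 + 7) + 15)*19 = (10/3 + 15)*19 = (55/3)*19 = 1045/3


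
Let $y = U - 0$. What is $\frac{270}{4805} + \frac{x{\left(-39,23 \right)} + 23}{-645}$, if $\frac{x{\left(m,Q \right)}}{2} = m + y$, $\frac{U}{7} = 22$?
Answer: $- \frac{208303}{619845} \approx -0.33606$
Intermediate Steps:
$U = 154$ ($U = 7 \cdot 22 = 154$)
$y = 154$ ($y = 154 - 0 = 154 + 0 = 154$)
$x{\left(m,Q \right)} = 308 + 2 m$ ($x{\left(m,Q \right)} = 2 \left(m + 154\right) = 2 \left(154 + m\right) = 308 + 2 m$)
$\frac{270}{4805} + \frac{x{\left(-39,23 \right)} + 23}{-645} = \frac{270}{4805} + \frac{\left(308 + 2 \left(-39\right)\right) + 23}{-645} = 270 \cdot \frac{1}{4805} + \left(\left(308 - 78\right) + 23\right) \left(- \frac{1}{645}\right) = \frac{54}{961} + \left(230 + 23\right) \left(- \frac{1}{645}\right) = \frac{54}{961} + 253 \left(- \frac{1}{645}\right) = \frac{54}{961} - \frac{253}{645} = - \frac{208303}{619845}$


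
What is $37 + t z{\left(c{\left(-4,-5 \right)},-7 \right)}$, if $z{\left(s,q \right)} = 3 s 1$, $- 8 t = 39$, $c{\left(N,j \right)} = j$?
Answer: $\frac{881}{8} \approx 110.13$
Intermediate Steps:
$t = - \frac{39}{8}$ ($t = \left(- \frac{1}{8}\right) 39 = - \frac{39}{8} \approx -4.875$)
$z{\left(s,q \right)} = 3 s$
$37 + t z{\left(c{\left(-4,-5 \right)},-7 \right)} = 37 - \frac{39 \cdot 3 \left(-5\right)}{8} = 37 - - \frac{585}{8} = 37 + \frac{585}{8} = \frac{881}{8}$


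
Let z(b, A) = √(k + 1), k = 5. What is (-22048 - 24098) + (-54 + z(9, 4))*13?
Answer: -46848 + 13*√6 ≈ -46816.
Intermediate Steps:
z(b, A) = √6 (z(b, A) = √(5 + 1) = √6)
(-22048 - 24098) + (-54 + z(9, 4))*13 = (-22048 - 24098) + (-54 + √6)*13 = -46146 + (-702 + 13*√6) = -46848 + 13*√6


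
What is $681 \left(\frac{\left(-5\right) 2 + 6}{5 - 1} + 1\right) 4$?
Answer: $0$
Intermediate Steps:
$681 \left(\frac{\left(-5\right) 2 + 6}{5 - 1} + 1\right) 4 = 681 \left(\frac{-10 + 6}{4} + 1\right) 4 = 681 \left(\left(-4\right) \frac{1}{4} + 1\right) 4 = 681 \left(-1 + 1\right) 4 = 681 \cdot 0 \cdot 4 = 681 \cdot 0 = 0$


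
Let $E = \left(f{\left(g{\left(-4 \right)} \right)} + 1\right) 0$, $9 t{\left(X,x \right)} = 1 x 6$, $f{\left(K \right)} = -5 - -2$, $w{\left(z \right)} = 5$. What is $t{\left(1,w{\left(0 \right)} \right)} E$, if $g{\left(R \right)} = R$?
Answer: $0$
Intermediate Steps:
$f{\left(K \right)} = -3$ ($f{\left(K \right)} = -5 + 2 = -3$)
$t{\left(X,x \right)} = \frac{2 x}{3}$ ($t{\left(X,x \right)} = \frac{1 x 6}{9} = \frac{x 6}{9} = \frac{6 x}{9} = \frac{2 x}{3}$)
$E = 0$ ($E = \left(-3 + 1\right) 0 = \left(-2\right) 0 = 0$)
$t{\left(1,w{\left(0 \right)} \right)} E = \frac{2}{3} \cdot 5 \cdot 0 = \frac{10}{3} \cdot 0 = 0$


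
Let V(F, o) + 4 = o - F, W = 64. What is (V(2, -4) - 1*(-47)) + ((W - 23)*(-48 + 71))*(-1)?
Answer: -906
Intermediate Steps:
V(F, o) = -4 + o - F (V(F, o) = -4 + (o - F) = -4 + o - F)
(V(2, -4) - 1*(-47)) + ((W - 23)*(-48 + 71))*(-1) = ((-4 - 4 - 1*2) - 1*(-47)) + ((64 - 23)*(-48 + 71))*(-1) = ((-4 - 4 - 2) + 47) + (41*23)*(-1) = (-10 + 47) + 943*(-1) = 37 - 943 = -906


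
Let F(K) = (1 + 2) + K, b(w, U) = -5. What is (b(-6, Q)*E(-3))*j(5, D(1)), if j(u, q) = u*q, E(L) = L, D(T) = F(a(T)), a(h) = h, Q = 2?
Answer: 300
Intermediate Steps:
F(K) = 3 + K
D(T) = 3 + T
j(u, q) = q*u
(b(-6, Q)*E(-3))*j(5, D(1)) = (-5*(-3))*((3 + 1)*5) = 15*(4*5) = 15*20 = 300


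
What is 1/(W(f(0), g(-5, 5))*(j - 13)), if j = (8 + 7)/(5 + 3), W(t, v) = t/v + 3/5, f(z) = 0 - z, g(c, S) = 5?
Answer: -40/267 ≈ -0.14981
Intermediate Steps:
f(z) = -z
W(t, v) = ⅗ + t/v (W(t, v) = t/v + 3*(⅕) = t/v + ⅗ = ⅗ + t/v)
j = 15/8 ≈ 1.8750
1/(W(f(0), g(-5, 5))*(j - 13)) = 1/((⅗ - 1*0/5)*(15/8 - 13)) = 1/((⅗ + 0*(⅕))*(-89/8)) = 1/((⅗ + 0)*(-89/8)) = 1/((⅗)*(-89/8)) = 1/(-267/40) = -40/267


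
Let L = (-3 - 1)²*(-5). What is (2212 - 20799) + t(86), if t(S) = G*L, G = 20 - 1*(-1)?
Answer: -20267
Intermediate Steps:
G = 21 (G = 20 + 1 = 21)
L = -80 (L = (-4)²*(-5) = 16*(-5) = -80)
t(S) = -1680 (t(S) = 21*(-80) = -1680)
(2212 - 20799) + t(86) = (2212 - 20799) - 1680 = -18587 - 1680 = -20267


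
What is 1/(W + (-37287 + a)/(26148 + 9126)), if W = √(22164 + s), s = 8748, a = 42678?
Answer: -7043042/1424532735053 + 1106004512*√483/4273598205159 ≈ 0.0056828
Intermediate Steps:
W = 8*√483 (W = √(22164 + 8748) = √30912 = 8*√483 ≈ 175.82)
1/(W + (-37287 + a)/(26148 + 9126)) = 1/(8*√483 + (-37287 + 42678)/(26148 + 9126)) = 1/(8*√483 + 5391/35274) = 1/(8*√483 + 5391*(1/35274)) = 1/(8*√483 + 1797/11758) = 1/(1797/11758 + 8*√483)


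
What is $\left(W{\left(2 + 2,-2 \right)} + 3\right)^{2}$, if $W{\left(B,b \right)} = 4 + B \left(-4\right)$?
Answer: $81$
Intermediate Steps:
$W{\left(B,b \right)} = 4 - 4 B$
$\left(W{\left(2 + 2,-2 \right)} + 3\right)^{2} = \left(\left(4 - 4 \left(2 + 2\right)\right) + 3\right)^{2} = \left(\left(4 - 16\right) + 3\right)^{2} = \left(-12 + 3\right)^{2} = \left(-9\right)^{2} = 81$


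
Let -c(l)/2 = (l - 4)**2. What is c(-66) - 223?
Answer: -10023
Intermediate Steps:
c(l) = -2*(-4 + l)**2 (c(l) = -2*(l - 4)**2 = -2*(-4 + l)**2)
c(-66) - 223 = -2*(-4 - 66)**2 - 223 = -2*(-70)**2 - 223 = -2*4900 - 223 = -9800 - 223 = -10023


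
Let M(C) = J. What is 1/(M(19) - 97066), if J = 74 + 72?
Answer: -1/96920 ≈ -1.0318e-5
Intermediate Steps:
J = 146
M(C) = 146
1/(M(19) - 97066) = 1/(146 - 97066) = 1/(-96920) = -1/96920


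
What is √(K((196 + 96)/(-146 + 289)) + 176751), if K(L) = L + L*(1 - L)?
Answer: √3614379447/143 ≈ 420.42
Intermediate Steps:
√(K((196 + 96)/(-146 + 289)) + 176751) = √(((196 + 96)/(-146 + 289))*(2 - (196 + 96)/(-146 + 289)) + 176751) = √((292/143)*(2 - 292/143) + 176751) = √((292*(1/143))*(2 - 292/143) + 176751) = √(292*(2 - 1*292/143)/143 + 176751) = √(292*(2 - 292/143)/143 + 176751) = √((292/143)*(-6/143) + 176751) = √(-1752/20449 + 176751) = √(3614379447/20449) = √3614379447/143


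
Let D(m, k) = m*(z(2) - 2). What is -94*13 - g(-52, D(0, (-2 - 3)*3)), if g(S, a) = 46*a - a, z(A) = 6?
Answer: -1222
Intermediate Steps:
D(m, k) = 4*m (D(m, k) = m*(6 - 2) = m*4 = 4*m)
g(S, a) = 45*a
-94*13 - g(-52, D(0, (-2 - 3)*3)) = -94*13 - 45*4*0 = -1222 - 45*0 = -1222 - 1*0 = -1222 + 0 = -1222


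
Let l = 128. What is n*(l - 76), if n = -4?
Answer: -208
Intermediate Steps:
n*(l - 76) = -4*(128 - 76) = -4*52 = -208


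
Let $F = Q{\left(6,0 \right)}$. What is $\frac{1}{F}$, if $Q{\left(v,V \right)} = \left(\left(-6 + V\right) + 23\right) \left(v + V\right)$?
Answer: $\frac{1}{102} \approx 0.0098039$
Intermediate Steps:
$Q{\left(v,V \right)} = \left(17 + V\right) \left(V + v\right)$
$F = 102$ ($F = 0^{2} + 17 \cdot 0 + 17 \cdot 6 + 0 \cdot 6 = 0 + 0 + 102 + 0 = 102$)
$\frac{1}{F} = \frac{1}{102}$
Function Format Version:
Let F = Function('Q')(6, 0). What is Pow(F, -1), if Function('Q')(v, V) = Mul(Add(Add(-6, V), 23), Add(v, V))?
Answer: Rational(1, 102) ≈ 0.0098039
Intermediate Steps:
Function('Q')(v, V) = Mul(Add(17, V), Add(V, v))
F = 102 (F = Add(Pow(0, 2), Mul(17, 0), Mul(17, 6), Mul(0, 6)) = Add(0, 0, 102, 0) = 102)
Pow(F, -1) = Pow(102, -1) = Rational(1, 102)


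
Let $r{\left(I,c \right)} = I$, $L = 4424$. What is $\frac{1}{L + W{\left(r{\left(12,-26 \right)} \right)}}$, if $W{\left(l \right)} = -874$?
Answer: $\frac{1}{3550} \approx 0.00028169$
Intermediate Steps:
$\frac{1}{L + W{\left(r{\left(12,-26 \right)} \right)}} = \frac{1}{4424 - 874} = \frac{1}{3550}$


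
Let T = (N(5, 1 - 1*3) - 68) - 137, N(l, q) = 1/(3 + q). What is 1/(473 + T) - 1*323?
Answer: -86886/269 ≈ -323.00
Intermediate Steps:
T = -204 (T = (1/(3 + (1 - 1*3)) - 68) - 137 = (1/(3 + (1 - 3)) - 68) - 137 = (1/(3 - 2) - 68) - 137 = (1/1 - 68) - 137 = (1 - 68) - 137 = -67 - 137 = -204)
1/(473 + T) - 1*323 = 1/(473 - 204) - 1*323 = 1/269 - 323 = -86886/269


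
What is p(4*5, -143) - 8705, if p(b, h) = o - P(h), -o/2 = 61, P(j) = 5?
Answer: -8832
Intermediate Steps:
o = -122 (o = -2*61 = -122)
p(b, h) = -127 (p(b, h) = -122 - 1*5 = -122 - 5 = -127)
p(4*5, -143) - 8705 = -127 - 8705 = -8832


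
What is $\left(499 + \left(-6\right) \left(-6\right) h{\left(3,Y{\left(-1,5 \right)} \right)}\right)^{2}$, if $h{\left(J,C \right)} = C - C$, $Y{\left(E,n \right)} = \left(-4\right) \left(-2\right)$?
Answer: $249001$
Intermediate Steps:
$Y{\left(E,n \right)} = 8$
$h{\left(J,C \right)} = 0$
$\left(499 + \left(-6\right) \left(-6\right) h{\left(3,Y{\left(-1,5 \right)} \right)}\right)^{2} = \left(499 + \left(-6\right) \left(-6\right) 0\right)^{2} = \left(499 + 36 \cdot 0\right)^{2} = \left(499 + 0\right)^{2} = 499^{2} = 249001$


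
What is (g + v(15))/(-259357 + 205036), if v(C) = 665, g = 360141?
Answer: -360806/54321 ≈ -6.6421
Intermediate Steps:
(g + v(15))/(-259357 + 205036) = (360141 + 665)/(-259357 + 205036) = 360806/(-54321) = 360806*(-1/54321) = -360806/54321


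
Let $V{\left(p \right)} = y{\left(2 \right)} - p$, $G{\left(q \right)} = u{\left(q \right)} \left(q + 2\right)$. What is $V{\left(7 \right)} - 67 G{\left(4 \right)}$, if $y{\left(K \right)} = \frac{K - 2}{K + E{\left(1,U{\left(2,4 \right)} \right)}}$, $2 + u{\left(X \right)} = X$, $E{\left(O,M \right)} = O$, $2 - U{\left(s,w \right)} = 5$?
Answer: $-811$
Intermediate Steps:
$U{\left(s,w \right)} = -3$ ($U{\left(s,w \right)} = 2 - 5 = -3$)
$u{\left(X \right)} = -2 + X$
$y{\left(K \right)} = \frac{-2 + K}{1 + K}$ ($y{\left(K \right)} = \frac{K - 2}{K + 1} = \frac{-2 + K}{1 + K}$)
$G{\left(q \right)} = \left(-2 + q\right) \left(2 + q\right)$ ($G{\left(q \right)} = \left(-2 + q\right) \left(q + 2\right) = \left(-2 + q\right) \left(2 + q\right)$)
$V{\left(p \right)} = - p$ ($V{\left(p \right)} = \frac{-2 + 2}{1 + 2} - p = \frac{1}{3} \cdot 0 - p = 0 - p = - p$)
$V{\left(7 \right)} - 67 G{\left(4 \right)} = \left(-1\right) 7 - 67 \left(-4 + 4^{2}\right) = -7 - 67 \left(-4 + 16\right) = -7 - 804 = -811$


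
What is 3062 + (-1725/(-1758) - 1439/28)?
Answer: 24707071/8204 ≈ 3011.6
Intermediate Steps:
3062 + (-1725/(-1758) - 1439/28) = 3062 + (-1725*(-1/1758) - 1439*1/28) = 3062 + (575/586 - 1439/28) = 3062 - 413577/8204 = 24707071/8204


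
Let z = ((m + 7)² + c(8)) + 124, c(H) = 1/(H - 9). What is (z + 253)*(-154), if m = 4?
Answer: -76538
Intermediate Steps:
c(H) = 1/(-9 + H)
z = 244 (z = ((4 + 7)² + 1/(-9 + 8)) + 124 = (11² + 1/(-1)) + 124 = (121 - 1) + 124 = 120 + 124 = 244)
(z + 253)*(-154) = (244 + 253)*(-154) = 497*(-154) = -76538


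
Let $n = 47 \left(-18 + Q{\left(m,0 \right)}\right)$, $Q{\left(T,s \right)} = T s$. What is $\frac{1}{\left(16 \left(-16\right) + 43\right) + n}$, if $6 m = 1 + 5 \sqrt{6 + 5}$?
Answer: $- \frac{1}{1059} \approx -0.00094429$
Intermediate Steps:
$m = \frac{1}{6} + \frac{5 \sqrt{11}}{6}$ ($m = \frac{1 + 5 \sqrt{6 + 5}}{6} = \frac{1 + 5 \sqrt{11}}{6} = \frac{1}{6} + \frac{5 \sqrt{11}}{6} \approx 2.9305$)
$n = -846$ ($n = 47 \left(-18 + \left(\frac{1}{6} + \frac{5 \sqrt{11}}{6}\right) 0\right) = 47 \left(-18 + 0\right) = 47 \left(-18\right) = -846$)
$\frac{1}{\left(16 \left(-16\right) + 43\right) + n} = \frac{1}{\left(16 \left(-16\right) + 43\right) - 846} = \frac{1}{\left(-256 + 43\right) - 846} = \frac{1}{-213 - 846} = \frac{1}{-1059} = - \frac{1}{1059}$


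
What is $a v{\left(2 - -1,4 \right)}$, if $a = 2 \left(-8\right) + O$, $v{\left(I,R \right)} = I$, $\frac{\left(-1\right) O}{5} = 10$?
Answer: $-198$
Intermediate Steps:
$O = -50$ ($O = \left(-5\right) 10 = -50$)
$a = -66$ ($a = 2 \left(-8\right) - 50 = -16 - 50 = -66$)
$a v{\left(2 - -1,4 \right)} = - 66 \left(2 - -1\right) = - 66 \left(2 + 1\right) = \left(-66\right) 3 = -198$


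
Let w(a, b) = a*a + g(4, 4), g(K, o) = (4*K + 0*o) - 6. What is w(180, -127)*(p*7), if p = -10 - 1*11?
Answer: -4764270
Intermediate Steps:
g(K, o) = -6 + 4*K (g(K, o) = (4*K + 0) - 6 = 4*K - 6 = -6 + 4*K)
w(a, b) = 10 + a² (w(a, b) = a*a + (-6 + 4*4) = a² + (-6 + 16) = a² + 10 = 10 + a²)
p = -21 (p = -10 - 11 = -21)
w(180, -127)*(p*7) = (10 + 180²)*(-21*7) = (10 + 32400)*(-147) = 32410*(-147) = -4764270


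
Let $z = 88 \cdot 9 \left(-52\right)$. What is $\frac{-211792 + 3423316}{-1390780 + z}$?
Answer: $- \frac{802881}{357991} \approx -2.2427$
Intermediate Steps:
$z = -41184$ ($z = 792 \left(-52\right) = -41184$)
$\frac{-211792 + 3423316}{-1390780 + z} = \frac{-211792 + 3423316}{-1390780 - 41184} = \frac{3211524}{-1431964} = 3211524 \left(- \frac{1}{1431964}\right) = - \frac{802881}{357991}$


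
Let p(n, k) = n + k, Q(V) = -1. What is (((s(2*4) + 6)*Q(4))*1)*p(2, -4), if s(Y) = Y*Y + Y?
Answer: 156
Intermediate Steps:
s(Y) = Y + Y² (s(Y) = Y² + Y = Y + Y²)
p(n, k) = k + n
(((s(2*4) + 6)*Q(4))*1)*p(2, -4) = ((((2*4)*(1 + 2*4) + 6)*(-1))*1)*(-4 + 2) = (((8*(1 + 8) + 6)*(-1))*1)*(-2) = (((8*9 + 6)*(-1))*1)*(-2) = (((72 + 6)*(-1))*1)*(-2) = ((78*(-1))*1)*(-2) = -78*1*(-2) = -78*(-2) = 156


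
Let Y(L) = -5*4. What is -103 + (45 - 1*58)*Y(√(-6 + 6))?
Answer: 157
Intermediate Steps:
Y(L) = -20
-103 + (45 - 1*58)*Y(√(-6 + 6)) = -103 + (45 - 1*58)*(-20) = -103 + (45 - 58)*(-20) = -103 - 13*(-20) = -103 + 260 = 157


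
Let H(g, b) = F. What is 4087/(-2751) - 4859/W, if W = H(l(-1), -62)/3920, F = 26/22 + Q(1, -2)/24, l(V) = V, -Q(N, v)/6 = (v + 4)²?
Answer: -288194874127/2751 ≈ -1.0476e+8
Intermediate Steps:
Q(N, v) = -6*(4 + v)² (Q(N, v) = -6*(v + 4)² = -6*(4 + v)²)
F = 2/11 (F = 26/22 - 6*(4 - 2)²/24 = 26*(1/22) - 6*2²*(1/24) = 13/11 - 6*4*(1/24) = 13/11 - 24*1/24 = 13/11 - 1 = 2/11 ≈ 0.18182)
H(g, b) = 2/11
W = 1/21560 (W = (2/11)/3920 = (2/11)*(1/3920) = 1/21560 ≈ 4.6382e-5)
4087/(-2751) - 4859/W = 4087/(-2751) - 4859/1/21560 = 4087*(-1/2751) - 4859*21560 = -4087/2751 - 104760040 = -288194874127/2751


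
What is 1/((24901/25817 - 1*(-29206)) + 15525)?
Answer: 25817/1154845128 ≈ 2.2355e-5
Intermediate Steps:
1/((24901/25817 - 1*(-29206)) + 15525) = 1/((24901*(1/25817) + 29206) + 15525) = 1/((24901/25817 + 29206) + 15525) = 1/(754036203/25817 + 15525) = 1/(1154845128/25817) = 25817/1154845128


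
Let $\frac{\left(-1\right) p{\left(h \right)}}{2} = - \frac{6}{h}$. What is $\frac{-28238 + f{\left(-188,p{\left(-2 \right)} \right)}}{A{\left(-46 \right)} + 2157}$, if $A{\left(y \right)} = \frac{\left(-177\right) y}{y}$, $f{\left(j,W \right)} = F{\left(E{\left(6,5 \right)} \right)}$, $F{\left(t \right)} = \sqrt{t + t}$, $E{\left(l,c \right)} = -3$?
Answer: $- \frac{14119}{990} + \frac{i \sqrt{6}}{1980} \approx -14.262 + 0.0012371 i$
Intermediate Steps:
$p{\left(h \right)} = \frac{12}{h}$ ($p{\left(h \right)} = - 2 \left(- \frac{6}{h}\right) = \frac{12}{h}$)
$F{\left(t \right)} = \sqrt{2} \sqrt{t}$ ($F{\left(t \right)} = \sqrt{2 t} = \sqrt{2} \sqrt{t}$)
$f{\left(j,W \right)} = i \sqrt{6}$ ($f{\left(j,W \right)} = \sqrt{2} \sqrt{-3} = \sqrt{2} i \sqrt{3} = i \sqrt{6}$)
$A{\left(y \right)} = -177$
$\frac{-28238 + f{\left(-188,p{\left(-2 \right)} \right)}}{A{\left(-46 \right)} + 2157} = \frac{-28238 + i \sqrt{6}}{-177 + 2157} = \frac{-28238 + i \sqrt{6}}{1980} = \left(-28238 + i \sqrt{6}\right) \frac{1}{1980} = - \frac{14119}{990} + \frac{i \sqrt{6}}{1980}$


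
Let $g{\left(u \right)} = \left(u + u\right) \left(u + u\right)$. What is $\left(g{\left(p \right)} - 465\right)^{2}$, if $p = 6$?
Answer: $103041$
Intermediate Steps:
$g{\left(u \right)} = 4 u^{2}$ ($g{\left(u \right)} = 2 u 2 u = 4 u^{2}$)
$\left(g{\left(p \right)} - 465\right)^{2} = \left(4 \cdot 6^{2} - 465\right)^{2} = \left(4 \cdot 36 - 465\right)^{2} = \left(144 - 465\right)^{2} = \left(-321\right)^{2} = 103041$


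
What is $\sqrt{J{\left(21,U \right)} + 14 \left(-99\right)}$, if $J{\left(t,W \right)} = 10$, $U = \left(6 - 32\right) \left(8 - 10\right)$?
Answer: $4 i \sqrt{86} \approx 37.094 i$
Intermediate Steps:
$U = 52$ ($U = \left(-26\right) \left(-2\right) = 52$)
$\sqrt{J{\left(21,U \right)} + 14 \left(-99\right)} = \sqrt{10 + 14 \left(-99\right)} = \sqrt{10 - 1386} = \sqrt{-1376} = 4 i \sqrt{86}$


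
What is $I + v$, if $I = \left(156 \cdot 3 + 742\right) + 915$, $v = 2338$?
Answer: $4463$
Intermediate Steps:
$I = 2125$ ($I = \left(468 + 742\right) + 915 = 1210 + 915 = 2125$)
$I + v = 2125 + 2338 = 4463$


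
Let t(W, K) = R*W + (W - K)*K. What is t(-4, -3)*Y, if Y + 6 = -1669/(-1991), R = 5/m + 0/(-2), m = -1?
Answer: -236371/1991 ≈ -118.72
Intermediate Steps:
R = -5 (R = 5/(-1) + 0/(-2) = 5*(-1) + 0*(-½) = -5 + 0 = -5)
t(W, K) = -5*W + K*(W - K) (t(W, K) = -5*W + (W - K)*K = -5*W + K*(W - K))
Y = -10277/1991 (Y = -6 - 1669/(-1991) = -6 - 1669*(-1/1991) = -6 + 1669/1991 = -10277/1991 ≈ -5.1617)
t(-4, -3)*Y = (-1*(-3)² - 5*(-4) - 3*(-4))*(-10277/1991) = (-1*9 + 20 + 12)*(-10277/1991) = (-9 + 20 + 12)*(-10277/1991) = 23*(-10277/1991) = -236371/1991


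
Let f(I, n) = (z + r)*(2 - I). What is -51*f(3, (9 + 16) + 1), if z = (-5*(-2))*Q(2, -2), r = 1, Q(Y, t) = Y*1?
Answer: 1071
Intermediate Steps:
Q(Y, t) = Y
z = 20 (z = -5*(-2)*2 = 10*2 = 20)
f(I, n) = 42 - 21*I (f(I, n) = (20 + 1)*(2 - I) = 21*(2 - I) = 42 - 21*I)
-51*f(3, (9 + 16) + 1) = -51*(42 - 21*3) = -51*(42 - 63) = -51*(-21) = 1071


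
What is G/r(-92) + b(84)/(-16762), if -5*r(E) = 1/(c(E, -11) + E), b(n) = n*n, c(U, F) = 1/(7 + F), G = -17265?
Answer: -266967759537/33524 ≈ -7.9635e+6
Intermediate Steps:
b(n) = n²
r(E) = -1/(5*(-¼ + E)) (r(E) = -1/(5*(1/(7 - 11) + E)) = -1/(5*(1/(-4) + E)) = -1/(5*(-¼ + E)))
G/r(-92) + b(84)/(-16762) = -17265/((-4/(-5 + 20*(-92)))) + 84²/(-16762) = -17265/((-4/(-5 - 1840))) + 7056*(-1/16762) = -17265/((-4/(-1845))) - 3528/8381 = -17265/((-4*(-1/1845))) - 3528/8381 = -17265/4/1845 - 3528/8381 = -17265*1845/4 - 3528/8381 = -31853925/4 - 3528/8381 = -266967759537/33524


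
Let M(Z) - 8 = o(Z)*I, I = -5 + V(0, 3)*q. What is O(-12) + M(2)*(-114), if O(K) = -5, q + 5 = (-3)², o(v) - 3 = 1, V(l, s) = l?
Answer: 1363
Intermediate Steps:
o(v) = 4 (o(v) = 3 + 1 = 4)
q = 4 (q = -5 + (-3)² = -5 + 9 = 4)
I = -5 (I = -5 + 0*4 = -5 + 0 = -5)
M(Z) = -12 (M(Z) = 8 + 4*(-5) = 8 - 20 = -12)
O(-12) + M(2)*(-114) = -5 - 12*(-114) = -5 + 1368 = 1363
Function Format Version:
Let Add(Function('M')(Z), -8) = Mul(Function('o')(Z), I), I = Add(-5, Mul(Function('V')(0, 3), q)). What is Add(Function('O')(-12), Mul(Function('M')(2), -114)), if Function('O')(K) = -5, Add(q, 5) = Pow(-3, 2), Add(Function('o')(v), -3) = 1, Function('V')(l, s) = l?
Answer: 1363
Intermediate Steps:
Function('o')(v) = 4 (Function('o')(v) = Add(3, 1) = 4)
q = 4 (q = Add(-5, Pow(-3, 2)) = Add(-5, 9) = 4)
I = -5 (I = Add(-5, Mul(0, 4)) = Add(-5, 0) = -5)
Function('M')(Z) = -12 (Function('M')(Z) = Add(8, Mul(4, -5)) = Add(8, -20) = -12)
Add(Function('O')(-12), Mul(Function('M')(2), -114)) = Add(-5, Mul(-12, -114)) = Add(-5, 1368) = 1363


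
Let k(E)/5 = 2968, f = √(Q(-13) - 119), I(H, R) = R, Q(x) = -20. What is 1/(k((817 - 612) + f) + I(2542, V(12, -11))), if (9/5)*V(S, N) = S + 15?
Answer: 1/14855 ≈ 6.7317e-5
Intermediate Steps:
V(S, N) = 25/3 + 5*S/9 (V(S, N) = 5*(S + 15)/9 = 5*(15 + S)/9 = 25/3 + 5*S/9)
f = I*√139 (f = √(-20 - 119) = √(-139) = I*√139 ≈ 11.79*I)
k(E) = 14840 (k(E) = 5*2968 = 14840)
1/(k((817 - 612) + f) + I(2542, V(12, -11))) = 1/(14840 + (25/3 + (5/9)*12)) = 1/(14840 + (25/3 + 20/3)) = 1/(14840 + 15) = 1/14855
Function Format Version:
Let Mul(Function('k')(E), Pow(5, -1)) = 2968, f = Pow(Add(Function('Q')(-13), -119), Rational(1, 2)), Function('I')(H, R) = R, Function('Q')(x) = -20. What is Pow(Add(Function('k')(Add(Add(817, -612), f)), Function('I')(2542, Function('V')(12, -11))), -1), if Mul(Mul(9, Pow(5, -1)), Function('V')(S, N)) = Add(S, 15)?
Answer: Rational(1, 14855) ≈ 6.7317e-5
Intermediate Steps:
Function('V')(S, N) = Add(Rational(25, 3), Mul(Rational(5, 9), S)) (Function('V')(S, N) = Mul(Rational(5, 9), Add(S, 15)) = Mul(Rational(5, 9), Add(15, S)) = Add(Rational(25, 3), Mul(Rational(5, 9), S)))
f = Mul(I, Pow(139, Rational(1, 2))) (f = Pow(Add(-20, -119), Rational(1, 2)) = Pow(-139, Rational(1, 2)) = Mul(I, Pow(139, Rational(1, 2))) ≈ Mul(11.790, I))
Function('k')(E) = 14840 (Function('k')(E) = Mul(5, 2968) = 14840)
Pow(Add(Function('k')(Add(Add(817, -612), f)), Function('I')(2542, Function('V')(12, -11))), -1) = Pow(Add(14840, Add(Rational(25, 3), Mul(Rational(5, 9), 12))), -1) = Pow(Add(14840, Add(Rational(25, 3), Rational(20, 3))), -1) = Pow(Add(14840, 15), -1) = Pow(14855, -1) = Rational(1, 14855)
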